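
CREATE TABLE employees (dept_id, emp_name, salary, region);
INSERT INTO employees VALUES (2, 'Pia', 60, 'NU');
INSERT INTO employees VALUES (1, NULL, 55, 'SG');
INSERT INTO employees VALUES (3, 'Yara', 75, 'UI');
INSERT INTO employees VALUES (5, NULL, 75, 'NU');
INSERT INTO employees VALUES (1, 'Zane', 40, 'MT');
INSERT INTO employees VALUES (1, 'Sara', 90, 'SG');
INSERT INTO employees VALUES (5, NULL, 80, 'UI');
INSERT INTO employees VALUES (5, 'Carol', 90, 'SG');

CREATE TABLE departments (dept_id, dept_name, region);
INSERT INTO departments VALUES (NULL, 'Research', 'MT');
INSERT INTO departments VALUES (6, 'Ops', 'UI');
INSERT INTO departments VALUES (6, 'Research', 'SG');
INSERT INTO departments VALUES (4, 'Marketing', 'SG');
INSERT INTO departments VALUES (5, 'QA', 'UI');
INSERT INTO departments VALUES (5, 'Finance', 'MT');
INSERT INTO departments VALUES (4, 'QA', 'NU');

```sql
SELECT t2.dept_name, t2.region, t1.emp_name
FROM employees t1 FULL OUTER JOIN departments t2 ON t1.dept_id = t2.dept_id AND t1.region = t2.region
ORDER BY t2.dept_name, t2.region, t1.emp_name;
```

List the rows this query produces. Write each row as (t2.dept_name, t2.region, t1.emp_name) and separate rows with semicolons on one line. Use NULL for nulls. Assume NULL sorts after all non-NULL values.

(Finance, MT, NULL); (Marketing, SG, NULL); (Ops, UI, NULL); (QA, NU, NULL); (QA, UI, NULL); (Research, MT, NULL); (Research, SG, NULL); (NULL, NULL, Carol); (NULL, NULL, Pia); (NULL, NULL, Sara); (NULL, NULL, Yara); (NULL, NULL, Zane); (NULL, NULL, NULL); (NULL, NULL, NULL)

FULL OUTER JOIN keeps every row from both sides; unmatched rows get NULL for the other side's columns.
Matching on t1.dept_id = t2.dept_id AND t1.region = t2.region. A NULL in a compared column never satisfies the condition.
- dept_id=2, region=NU: no t2 row matches, row kept with t2 columns NULL.
- dept_id=1, region=SG: no t2 row matches, row kept with t2 columns NULL.
- dept_id=3, region=UI: no t2 row matches, row kept with t2 columns NULL.
- dept_id=5, region=NU: no t2 row matches, row kept with t2 columns NULL.
- dept_id=1, region=MT: no t2 row matches, row kept with t2 columns NULL.
- dept_id=1, region=SG: no t2 row matches, row kept with t2 columns NULL.
- dept_id=5, region=UI: 1 matching t2 row(s), so 1 row(s) emitted.
- dept_id=5, region=SG: no t2 row matches, row kept with t2 columns NULL.
- 6 t2 row(s) had no t1 match → kept, t1 columns NULL.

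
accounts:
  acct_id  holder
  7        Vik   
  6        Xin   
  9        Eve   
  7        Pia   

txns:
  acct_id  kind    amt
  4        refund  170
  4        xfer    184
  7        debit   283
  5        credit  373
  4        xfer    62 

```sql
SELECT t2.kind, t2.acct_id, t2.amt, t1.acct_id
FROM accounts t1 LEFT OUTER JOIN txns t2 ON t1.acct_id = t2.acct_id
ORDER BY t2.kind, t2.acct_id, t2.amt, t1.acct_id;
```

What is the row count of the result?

4

LEFT JOIN keeps every row from `accounts`; unmatched rows get NULL for `txns`'s columns.
Matching on t1.acct_id = t2.acct_id.
Matched pairs: 2; unmatched t1 rows kept: 2.
Total: 2 matched + 2 padded = 4 rows.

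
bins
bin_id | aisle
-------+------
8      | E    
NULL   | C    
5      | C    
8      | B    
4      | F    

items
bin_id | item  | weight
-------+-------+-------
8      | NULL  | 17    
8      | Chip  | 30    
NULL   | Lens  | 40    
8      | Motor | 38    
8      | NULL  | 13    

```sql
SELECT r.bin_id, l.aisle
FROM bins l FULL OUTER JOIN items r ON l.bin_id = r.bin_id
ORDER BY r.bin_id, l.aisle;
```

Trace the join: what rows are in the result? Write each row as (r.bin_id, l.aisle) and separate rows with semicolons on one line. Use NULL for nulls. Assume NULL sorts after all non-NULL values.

FULL OUTER JOIN keeps every row from both sides; unmatched rows get NULL for the other side's columns.
Matching on l.bin_id = r.bin_id. A NULL in a compared column never satisfies the condition.
- l row (bin_id=8): matches 4 r row(s) → 4 output row(s).
- l row (bin_id=NULL): no match → kept, r columns NULL.
- l row (bin_id=5): no match → kept, r columns NULL.
- l row (bin_id=8): matches 4 r row(s) → 4 output row(s).
- l row (bin_id=4): no match → kept, r columns NULL.
- 1 r row(s) had no l match → kept, l columns NULL.

(8, B); (8, B); (8, B); (8, B); (8, E); (8, E); (8, E); (8, E); (NULL, C); (NULL, C); (NULL, F); (NULL, NULL)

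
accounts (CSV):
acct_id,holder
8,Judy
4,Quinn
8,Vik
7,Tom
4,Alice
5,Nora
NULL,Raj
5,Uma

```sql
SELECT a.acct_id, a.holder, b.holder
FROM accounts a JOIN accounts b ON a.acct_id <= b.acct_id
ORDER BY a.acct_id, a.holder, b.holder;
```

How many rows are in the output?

INNER JOIN keeps only pairs where the ON condition holds.
Matching on a.acct_id <= b.acct_id. A NULL in a compared column never satisfies the condition.
Matched pairs: 31.
Total: 31 rows.

31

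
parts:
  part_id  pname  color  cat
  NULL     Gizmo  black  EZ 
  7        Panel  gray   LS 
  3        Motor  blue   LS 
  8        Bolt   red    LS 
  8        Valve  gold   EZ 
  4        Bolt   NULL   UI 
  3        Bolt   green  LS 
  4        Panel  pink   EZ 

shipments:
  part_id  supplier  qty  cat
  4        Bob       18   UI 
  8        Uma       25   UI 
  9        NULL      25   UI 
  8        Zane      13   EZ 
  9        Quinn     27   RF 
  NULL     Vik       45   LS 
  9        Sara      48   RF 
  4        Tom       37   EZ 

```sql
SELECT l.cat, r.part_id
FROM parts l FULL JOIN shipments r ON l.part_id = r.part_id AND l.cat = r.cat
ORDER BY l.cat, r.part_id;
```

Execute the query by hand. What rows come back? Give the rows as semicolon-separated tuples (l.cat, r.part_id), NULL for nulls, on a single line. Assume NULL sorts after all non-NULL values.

FULL OUTER JOIN keeps every row from both sides; unmatched rows get NULL for the other side's columns.
Matching on l.part_id = r.part_id AND l.cat = r.cat. A NULL in a compared column never satisfies the condition.
Matched pairs: 3; unmatched l rows kept: 5; unmatched r rows kept: 5.

(EZ, 4); (EZ, 8); (EZ, NULL); (LS, NULL); (LS, NULL); (LS, NULL); (LS, NULL); (UI, 4); (NULL, 8); (NULL, 9); (NULL, 9); (NULL, 9); (NULL, NULL)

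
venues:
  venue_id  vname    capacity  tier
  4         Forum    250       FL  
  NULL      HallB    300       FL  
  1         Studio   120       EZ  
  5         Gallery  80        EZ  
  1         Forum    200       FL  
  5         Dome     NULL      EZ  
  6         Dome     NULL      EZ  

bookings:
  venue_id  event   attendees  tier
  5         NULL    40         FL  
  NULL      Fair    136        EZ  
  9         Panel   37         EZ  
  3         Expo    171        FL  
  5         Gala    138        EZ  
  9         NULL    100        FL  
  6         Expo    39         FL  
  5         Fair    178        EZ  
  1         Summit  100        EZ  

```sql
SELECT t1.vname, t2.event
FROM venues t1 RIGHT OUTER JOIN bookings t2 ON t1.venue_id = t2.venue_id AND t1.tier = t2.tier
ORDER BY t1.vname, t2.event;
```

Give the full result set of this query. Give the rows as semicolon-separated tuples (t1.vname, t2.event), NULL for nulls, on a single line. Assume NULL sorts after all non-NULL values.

(Dome, Fair); (Dome, Gala); (Gallery, Fair); (Gallery, Gala); (Studio, Summit); (NULL, Expo); (NULL, Expo); (NULL, Fair); (NULL, Panel); (NULL, NULL); (NULL, NULL)

RIGHT JOIN keeps every row from `bookings`; unmatched rows get NULL for `venues`'s columns.
Matching on t1.venue_id = t2.venue_id AND t1.tier = t2.tier. A NULL in a compared column never satisfies the condition.
- venue_id=4, tier=FL: no matching t2 row.
- venue_id=NULL, tier=FL: no matching t2 row.
- venue_id=1, tier=EZ: 1 matching t2 row(s), so 1 row(s) emitted.
- venue_id=5, tier=EZ: 2 matching t2 row(s), so 2 row(s) emitted.
- venue_id=1, tier=FL: no matching t2 row.
- venue_id=5, tier=EZ: 2 matching t2 row(s), so 2 row(s) emitted.
- venue_id=6, tier=EZ: no matching t2 row.
- 6 t2 row(s) had no t1 match → kept, t1 columns NULL.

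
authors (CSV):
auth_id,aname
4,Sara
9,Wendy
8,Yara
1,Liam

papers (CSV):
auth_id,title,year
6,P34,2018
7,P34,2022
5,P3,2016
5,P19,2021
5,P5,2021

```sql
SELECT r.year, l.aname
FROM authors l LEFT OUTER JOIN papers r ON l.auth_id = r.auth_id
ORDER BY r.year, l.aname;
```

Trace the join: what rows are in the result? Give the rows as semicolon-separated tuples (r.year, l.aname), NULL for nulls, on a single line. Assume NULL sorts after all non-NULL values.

LEFT JOIN keeps every row from `authors`; unmatched rows get NULL for `papers`'s columns.
Matching on l.auth_id = r.auth_id.
Matched pairs: 0; unmatched l rows kept: 4.

(NULL, Liam); (NULL, Sara); (NULL, Wendy); (NULL, Yara)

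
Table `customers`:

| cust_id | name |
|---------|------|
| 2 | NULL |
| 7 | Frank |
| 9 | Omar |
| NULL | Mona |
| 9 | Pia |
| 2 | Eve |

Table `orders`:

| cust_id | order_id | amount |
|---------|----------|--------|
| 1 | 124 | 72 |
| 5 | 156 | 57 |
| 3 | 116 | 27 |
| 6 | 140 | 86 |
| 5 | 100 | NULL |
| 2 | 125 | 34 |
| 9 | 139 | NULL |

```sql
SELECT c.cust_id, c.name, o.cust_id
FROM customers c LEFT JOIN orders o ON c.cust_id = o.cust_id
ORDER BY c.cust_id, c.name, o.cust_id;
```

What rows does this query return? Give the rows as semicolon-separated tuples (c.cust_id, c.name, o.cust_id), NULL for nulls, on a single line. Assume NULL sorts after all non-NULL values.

(2, Eve, 2); (2, NULL, 2); (7, Frank, NULL); (9, Omar, 9); (9, Pia, 9); (NULL, Mona, NULL)

LEFT JOIN keeps every row from `customers`; unmatched rows get NULL for `orders`'s columns.
Matching on c.cust_id = o.cust_id. A NULL in a compared column never satisfies the condition.
- cust_id=2: 1 matching o row(s), so 1 row(s) emitted.
- cust_id=7: no o row matches, row kept with o columns NULL.
- cust_id=9: 1 matching o row(s), so 1 row(s) emitted.
- cust_id=NULL: no o row matches, row kept with o columns NULL.
- cust_id=9: 1 matching o row(s), so 1 row(s) emitted.
- cust_id=2: 1 matching o row(s), so 1 row(s) emitted.
After projecting and ordering:
c.cust_id | c.name | o.cust_id
2 | Eve | 2
2 | NULL | 2
7 | Frank | NULL
9 | Omar | 9
9 | Pia | 9
NULL | Mona | NULL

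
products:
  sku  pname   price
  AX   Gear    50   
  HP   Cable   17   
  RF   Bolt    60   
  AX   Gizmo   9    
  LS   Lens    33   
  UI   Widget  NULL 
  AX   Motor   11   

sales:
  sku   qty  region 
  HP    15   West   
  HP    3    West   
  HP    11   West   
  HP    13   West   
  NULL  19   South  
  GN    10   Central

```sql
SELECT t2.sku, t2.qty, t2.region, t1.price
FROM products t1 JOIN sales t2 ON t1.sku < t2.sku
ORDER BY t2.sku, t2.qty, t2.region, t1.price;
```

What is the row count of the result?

INNER JOIN keeps only pairs where the ON condition holds.
Matching on t1.sku < t2.sku. A NULL in a compared column never satisfies the condition.
- sku=AX: 5 matching t2 row(s), so 5 row(s) emitted.
- sku=HP: no matching t2 row, dropped.
- sku=RF: no matching t2 row, dropped.
- sku=AX: 5 matching t2 row(s), so 5 row(s) emitted.
- sku=LS: no matching t2 row, dropped.
- sku=UI: no matching t2 row, dropped.
- sku=AX: 5 matching t2 row(s), so 5 row(s) emitted.
Total: 15 rows.

15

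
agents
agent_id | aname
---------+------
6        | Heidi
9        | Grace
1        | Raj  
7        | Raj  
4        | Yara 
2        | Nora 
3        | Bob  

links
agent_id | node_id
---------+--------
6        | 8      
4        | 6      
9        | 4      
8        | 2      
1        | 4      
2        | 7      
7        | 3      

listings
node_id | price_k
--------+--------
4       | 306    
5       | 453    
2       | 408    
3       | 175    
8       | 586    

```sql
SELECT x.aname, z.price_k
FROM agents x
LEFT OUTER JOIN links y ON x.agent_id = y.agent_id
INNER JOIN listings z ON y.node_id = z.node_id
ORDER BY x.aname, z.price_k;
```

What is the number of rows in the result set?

4

Joins associate left-to-right: agents LEFT JOIN links on agent_id gives 7 intermediate row(s).
Then INNER JOIN `listings z` on node_id: keep only rows whose y.node_id appears in z.
Result: 4 row(s).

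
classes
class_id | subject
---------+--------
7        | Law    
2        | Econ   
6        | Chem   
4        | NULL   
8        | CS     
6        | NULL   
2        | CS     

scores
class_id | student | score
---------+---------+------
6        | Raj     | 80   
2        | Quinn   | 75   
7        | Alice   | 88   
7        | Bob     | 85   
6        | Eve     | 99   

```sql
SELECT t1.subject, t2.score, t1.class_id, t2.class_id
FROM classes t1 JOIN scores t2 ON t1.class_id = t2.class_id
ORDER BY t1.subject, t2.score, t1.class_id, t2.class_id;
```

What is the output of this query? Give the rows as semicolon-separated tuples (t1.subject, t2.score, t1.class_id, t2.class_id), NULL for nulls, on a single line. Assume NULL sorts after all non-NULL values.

(CS, 75, 2, 2); (Chem, 80, 6, 6); (Chem, 99, 6, 6); (Econ, 75, 2, 2); (Law, 85, 7, 7); (Law, 88, 7, 7); (NULL, 80, 6, 6); (NULL, 99, 6, 6)

INNER JOIN keeps only pairs where the ON condition holds.
Matching on t1.class_id = t2.class_id.
Matched pairs: 8.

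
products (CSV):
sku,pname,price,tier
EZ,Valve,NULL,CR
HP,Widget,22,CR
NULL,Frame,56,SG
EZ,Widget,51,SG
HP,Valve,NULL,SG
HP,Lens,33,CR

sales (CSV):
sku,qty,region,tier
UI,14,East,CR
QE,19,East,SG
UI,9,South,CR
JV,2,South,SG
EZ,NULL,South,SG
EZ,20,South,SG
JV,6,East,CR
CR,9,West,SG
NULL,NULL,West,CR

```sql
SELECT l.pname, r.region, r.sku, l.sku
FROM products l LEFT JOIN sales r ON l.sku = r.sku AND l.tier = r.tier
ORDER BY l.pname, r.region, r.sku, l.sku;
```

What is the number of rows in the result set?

7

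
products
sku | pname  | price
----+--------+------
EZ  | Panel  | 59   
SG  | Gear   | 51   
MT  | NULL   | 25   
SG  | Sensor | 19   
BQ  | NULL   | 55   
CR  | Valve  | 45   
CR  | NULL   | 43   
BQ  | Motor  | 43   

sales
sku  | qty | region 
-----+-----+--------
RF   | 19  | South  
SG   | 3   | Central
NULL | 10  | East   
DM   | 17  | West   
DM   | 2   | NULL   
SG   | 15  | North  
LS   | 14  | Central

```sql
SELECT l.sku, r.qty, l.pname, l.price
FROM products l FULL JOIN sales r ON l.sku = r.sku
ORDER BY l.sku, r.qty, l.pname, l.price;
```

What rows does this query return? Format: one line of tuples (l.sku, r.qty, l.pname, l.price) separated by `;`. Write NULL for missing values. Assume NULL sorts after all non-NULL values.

(BQ, NULL, Motor, 43); (BQ, NULL, NULL, 55); (CR, NULL, Valve, 45); (CR, NULL, NULL, 43); (EZ, NULL, Panel, 59); (MT, NULL, NULL, 25); (SG, 3, Gear, 51); (SG, 3, Sensor, 19); (SG, 15, Gear, 51); (SG, 15, Sensor, 19); (NULL, 2, NULL, NULL); (NULL, 10, NULL, NULL); (NULL, 14, NULL, NULL); (NULL, 17, NULL, NULL); (NULL, 19, NULL, NULL)

FULL OUTER JOIN keeps every row from both sides; unmatched rows get NULL for the other side's columns.
Matching on l.sku = r.sku. A NULL in a compared column never satisfies the condition.
- l row (sku=EZ): no match → kept, r columns NULL.
- l row (sku=SG): matches 2 r row(s) → 2 output row(s).
- l row (sku=MT): no match → kept, r columns NULL.
- l row (sku=SG): matches 2 r row(s) → 2 output row(s).
- l row (sku=BQ): no match → kept, r columns NULL.
- l row (sku=CR): no match → kept, r columns NULL.
- l row (sku=CR): no match → kept, r columns NULL.
- l row (sku=BQ): no match → kept, r columns NULL.
- plus 5 unmatched r row(s), each kept with NULL l columns.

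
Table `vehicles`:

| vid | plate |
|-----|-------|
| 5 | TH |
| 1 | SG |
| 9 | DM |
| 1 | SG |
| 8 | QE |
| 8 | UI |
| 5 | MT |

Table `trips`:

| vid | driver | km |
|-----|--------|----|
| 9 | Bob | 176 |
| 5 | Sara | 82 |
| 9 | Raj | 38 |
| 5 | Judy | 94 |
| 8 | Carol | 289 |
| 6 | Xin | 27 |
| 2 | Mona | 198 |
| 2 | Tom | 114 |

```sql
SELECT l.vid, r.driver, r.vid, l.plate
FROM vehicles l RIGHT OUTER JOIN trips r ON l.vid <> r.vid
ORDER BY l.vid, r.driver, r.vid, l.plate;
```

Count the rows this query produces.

48

RIGHT JOIN keeps every row from `trips`; unmatched rows get NULL for `vehicles`'s columns.
Matching on l.vid <> r.vid.
Matched pairs: 48; unmatched r rows kept: 0.
Total: 48 rows.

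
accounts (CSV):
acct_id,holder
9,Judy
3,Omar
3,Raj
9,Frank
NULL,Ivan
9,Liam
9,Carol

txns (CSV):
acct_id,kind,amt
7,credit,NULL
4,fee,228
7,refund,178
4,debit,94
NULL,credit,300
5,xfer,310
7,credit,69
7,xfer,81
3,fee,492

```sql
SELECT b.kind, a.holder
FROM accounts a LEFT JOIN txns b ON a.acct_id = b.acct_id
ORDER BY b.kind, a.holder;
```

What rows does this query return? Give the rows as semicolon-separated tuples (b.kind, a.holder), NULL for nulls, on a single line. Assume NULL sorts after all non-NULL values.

LEFT JOIN keeps every row from `accounts`; unmatched rows get NULL for `txns`'s columns.
Matching on a.acct_id = b.acct_id. A NULL in a compared column never satisfies the condition.
- a row (acct_id=9): no match → kept, b columns NULL.
- a row (acct_id=3): matches 1 b row(s) → 1 output row(s).
- a row (acct_id=3): matches 1 b row(s) → 1 output row(s).
- a row (acct_id=9): no match → kept, b columns NULL.
- a row (acct_id=NULL): no match → kept, b columns NULL.
- a row (acct_id=9): no match → kept, b columns NULL.
- a row (acct_id=9): no match → kept, b columns NULL.
After projecting and ordering:
b.kind | a.holder
fee | Omar
fee | Raj
NULL | Carol
NULL | Frank
NULL | Ivan
NULL | Judy
NULL | Liam

(fee, Omar); (fee, Raj); (NULL, Carol); (NULL, Frank); (NULL, Ivan); (NULL, Judy); (NULL, Liam)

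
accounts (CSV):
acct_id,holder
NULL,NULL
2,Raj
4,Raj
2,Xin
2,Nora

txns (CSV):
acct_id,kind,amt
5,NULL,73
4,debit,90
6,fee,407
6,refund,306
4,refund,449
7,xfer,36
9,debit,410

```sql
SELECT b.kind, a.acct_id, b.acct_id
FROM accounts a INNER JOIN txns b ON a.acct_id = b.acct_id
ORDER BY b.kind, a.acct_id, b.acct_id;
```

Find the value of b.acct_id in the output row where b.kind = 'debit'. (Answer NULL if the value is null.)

INNER JOIN keeps only pairs where the ON condition holds.
Matching on a.acct_id = b.acct_id. A NULL in a compared column never satisfies the condition.
- a row (acct_id=NULL): no match → dropped.
- a row (acct_id=2): no match → dropped.
- a row (acct_id=4): matches 2 b row(s) → 2 output row(s).
- a row (acct_id=2): no match → dropped.
- a row (acct_id=2): no match → dropped.

4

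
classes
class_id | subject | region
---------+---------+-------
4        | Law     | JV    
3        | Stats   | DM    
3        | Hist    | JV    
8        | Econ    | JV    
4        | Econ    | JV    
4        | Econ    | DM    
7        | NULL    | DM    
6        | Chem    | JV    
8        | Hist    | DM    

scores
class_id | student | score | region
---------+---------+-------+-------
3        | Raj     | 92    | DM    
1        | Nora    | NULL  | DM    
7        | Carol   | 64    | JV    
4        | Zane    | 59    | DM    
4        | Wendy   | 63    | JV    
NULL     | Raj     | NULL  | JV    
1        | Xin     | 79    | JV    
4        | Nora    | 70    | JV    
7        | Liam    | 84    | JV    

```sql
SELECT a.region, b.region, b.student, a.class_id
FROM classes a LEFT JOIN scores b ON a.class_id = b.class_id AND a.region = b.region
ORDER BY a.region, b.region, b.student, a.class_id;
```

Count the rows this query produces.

11

LEFT JOIN keeps every row from `classes`; unmatched rows get NULL for `scores`'s columns.
Matching on a.class_id = b.class_id AND a.region = b.region. A NULL in a compared column never satisfies the condition.
- a (class_id=4, region=JV) pairs with 2 row(s) of b.
- a (class_id=3, region=DM) pairs with 1 row(s) of b.
- a (class_id=3, region=JV) has no partner → padded with NULL.
- a (class_id=8, region=JV) has no partner → padded with NULL.
- a (class_id=4, region=JV) pairs with 2 row(s) of b.
- a (class_id=4, region=DM) pairs with 1 row(s) of b.
- a (class_id=7, region=DM) has no partner → padded with NULL.
- a (class_id=6, region=JV) has no partner → padded with NULL.
- a (class_id=8, region=DM) has no partner → padded with NULL.
Total: 6 matched + 5 padded = 11 rows.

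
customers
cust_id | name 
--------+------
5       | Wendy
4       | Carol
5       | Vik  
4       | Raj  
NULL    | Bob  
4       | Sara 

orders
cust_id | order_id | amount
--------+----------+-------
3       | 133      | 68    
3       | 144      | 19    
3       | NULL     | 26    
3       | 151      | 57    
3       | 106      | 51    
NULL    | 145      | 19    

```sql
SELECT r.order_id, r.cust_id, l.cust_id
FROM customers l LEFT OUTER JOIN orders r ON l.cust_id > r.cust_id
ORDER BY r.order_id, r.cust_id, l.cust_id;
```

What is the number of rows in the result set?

26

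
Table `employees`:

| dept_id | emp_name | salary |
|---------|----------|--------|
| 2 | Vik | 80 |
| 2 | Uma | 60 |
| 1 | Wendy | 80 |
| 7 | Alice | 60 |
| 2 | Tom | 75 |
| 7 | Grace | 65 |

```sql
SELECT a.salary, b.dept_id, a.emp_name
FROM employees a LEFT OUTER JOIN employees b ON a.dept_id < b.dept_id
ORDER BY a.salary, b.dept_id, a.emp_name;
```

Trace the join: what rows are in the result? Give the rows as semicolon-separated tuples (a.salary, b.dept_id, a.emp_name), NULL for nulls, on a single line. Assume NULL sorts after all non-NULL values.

LEFT JOIN keeps every row from `employees a`; unmatched rows get NULL for `employees b`'s columns.
Matching on a.dept_id < b.dept_id.
- a (dept_id=2) pairs with 2 row(s) of b.
- a (dept_id=2) pairs with 2 row(s) of b.
- a (dept_id=1) pairs with 5 row(s) of b.
- a (dept_id=7) has no partner → padded with NULL.
- a (dept_id=2) pairs with 2 row(s) of b.
- a (dept_id=7) has no partner → padded with NULL.

(60, 7, Uma); (60, 7, Uma); (60, NULL, Alice); (65, NULL, Grace); (75, 7, Tom); (75, 7, Tom); (80, 2, Wendy); (80, 2, Wendy); (80, 2, Wendy); (80, 7, Vik); (80, 7, Vik); (80, 7, Wendy); (80, 7, Wendy)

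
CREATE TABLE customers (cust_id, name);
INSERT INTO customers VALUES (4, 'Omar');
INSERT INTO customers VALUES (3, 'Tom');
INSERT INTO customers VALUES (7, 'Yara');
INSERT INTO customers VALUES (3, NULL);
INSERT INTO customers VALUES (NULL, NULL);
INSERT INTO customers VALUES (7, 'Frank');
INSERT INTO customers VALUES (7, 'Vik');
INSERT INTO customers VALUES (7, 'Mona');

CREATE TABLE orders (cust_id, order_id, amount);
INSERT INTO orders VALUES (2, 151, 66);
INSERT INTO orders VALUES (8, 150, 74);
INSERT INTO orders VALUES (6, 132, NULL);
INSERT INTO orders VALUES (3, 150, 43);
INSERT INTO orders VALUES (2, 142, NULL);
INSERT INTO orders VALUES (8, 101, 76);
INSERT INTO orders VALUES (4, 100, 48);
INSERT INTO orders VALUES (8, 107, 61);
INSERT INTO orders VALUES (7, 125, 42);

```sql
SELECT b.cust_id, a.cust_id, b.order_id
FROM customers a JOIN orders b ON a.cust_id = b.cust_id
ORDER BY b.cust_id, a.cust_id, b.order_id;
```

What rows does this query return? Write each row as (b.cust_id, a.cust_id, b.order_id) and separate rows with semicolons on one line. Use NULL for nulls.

(3, 3, 150); (3, 3, 150); (4, 4, 100); (7, 7, 125); (7, 7, 125); (7, 7, 125); (7, 7, 125)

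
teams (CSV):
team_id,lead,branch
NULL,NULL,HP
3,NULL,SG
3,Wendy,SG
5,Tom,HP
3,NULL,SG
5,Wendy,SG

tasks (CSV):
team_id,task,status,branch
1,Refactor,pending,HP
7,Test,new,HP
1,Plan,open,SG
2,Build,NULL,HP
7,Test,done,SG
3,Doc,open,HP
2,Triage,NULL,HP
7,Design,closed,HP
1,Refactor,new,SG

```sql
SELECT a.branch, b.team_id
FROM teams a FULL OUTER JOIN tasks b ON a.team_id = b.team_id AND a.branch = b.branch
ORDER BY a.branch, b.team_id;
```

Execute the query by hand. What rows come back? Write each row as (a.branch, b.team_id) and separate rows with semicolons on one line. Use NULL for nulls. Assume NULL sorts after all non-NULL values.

FULL OUTER JOIN keeps every row from both sides; unmatched rows get NULL for the other side's columns.
Matching on a.team_id = b.team_id AND a.branch = b.branch. A NULL in a compared column never satisfies the condition.
- a (team_id=NULL, branch=HP) has no partner → padded with NULL.
- a (team_id=3, branch=SG) has no partner → padded with NULL.
- a (team_id=3, branch=SG) has no partner → padded with NULL.
- a (team_id=5, branch=HP) has no partner → padded with NULL.
- a (team_id=3, branch=SG) has no partner → padded with NULL.
- a (team_id=5, branch=SG) has no partner → padded with NULL.
- 9 b row(s) had no a match → kept, a columns NULL.

(HP, NULL); (HP, NULL); (SG, NULL); (SG, NULL); (SG, NULL); (SG, NULL); (NULL, 1); (NULL, 1); (NULL, 1); (NULL, 2); (NULL, 2); (NULL, 3); (NULL, 7); (NULL, 7); (NULL, 7)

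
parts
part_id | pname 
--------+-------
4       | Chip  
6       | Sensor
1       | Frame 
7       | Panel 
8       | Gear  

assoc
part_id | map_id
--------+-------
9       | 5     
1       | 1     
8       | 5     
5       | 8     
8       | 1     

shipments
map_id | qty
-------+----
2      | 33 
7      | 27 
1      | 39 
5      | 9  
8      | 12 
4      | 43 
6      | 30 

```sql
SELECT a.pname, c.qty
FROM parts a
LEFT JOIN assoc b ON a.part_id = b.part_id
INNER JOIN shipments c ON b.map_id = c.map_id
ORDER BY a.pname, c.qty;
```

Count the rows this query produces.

3

Joins associate left-to-right: parts LEFT JOIN assoc on part_id gives 6 intermediate row(s).
Then INNER JOIN `shipments c` on map_id: keep only rows whose b.map_id appears in c.
Result: 3 row(s).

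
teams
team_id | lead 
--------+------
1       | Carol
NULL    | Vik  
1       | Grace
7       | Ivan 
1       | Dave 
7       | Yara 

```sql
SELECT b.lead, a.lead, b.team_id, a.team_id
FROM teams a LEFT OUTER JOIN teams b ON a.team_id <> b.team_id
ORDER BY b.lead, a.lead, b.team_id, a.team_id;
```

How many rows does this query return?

13

LEFT JOIN keeps every row from `teams a`; unmatched rows get NULL for `teams b`'s columns.
Matching on a.team_id <> b.team_id. A NULL in a compared column never satisfies the condition.
Matched pairs: 12; unmatched a rows kept: 1.
Total: 12 matched + 1 padded = 13 rows.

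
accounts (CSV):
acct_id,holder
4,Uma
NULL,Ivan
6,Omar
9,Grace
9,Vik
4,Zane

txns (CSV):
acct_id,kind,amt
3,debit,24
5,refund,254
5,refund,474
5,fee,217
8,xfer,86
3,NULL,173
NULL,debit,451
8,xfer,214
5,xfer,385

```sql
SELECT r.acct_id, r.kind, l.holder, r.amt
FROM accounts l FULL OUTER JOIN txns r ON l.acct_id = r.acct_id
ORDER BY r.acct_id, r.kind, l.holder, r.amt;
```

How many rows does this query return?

15

FULL OUTER JOIN keeps every row from both sides; unmatched rows get NULL for the other side's columns.
Matching on l.acct_id = r.acct_id. A NULL in a compared column never satisfies the condition.
Matched pairs: 0; unmatched l rows kept: 6; unmatched r rows kept: 9.
Total: 0 matched + 15 padded = 15 rows.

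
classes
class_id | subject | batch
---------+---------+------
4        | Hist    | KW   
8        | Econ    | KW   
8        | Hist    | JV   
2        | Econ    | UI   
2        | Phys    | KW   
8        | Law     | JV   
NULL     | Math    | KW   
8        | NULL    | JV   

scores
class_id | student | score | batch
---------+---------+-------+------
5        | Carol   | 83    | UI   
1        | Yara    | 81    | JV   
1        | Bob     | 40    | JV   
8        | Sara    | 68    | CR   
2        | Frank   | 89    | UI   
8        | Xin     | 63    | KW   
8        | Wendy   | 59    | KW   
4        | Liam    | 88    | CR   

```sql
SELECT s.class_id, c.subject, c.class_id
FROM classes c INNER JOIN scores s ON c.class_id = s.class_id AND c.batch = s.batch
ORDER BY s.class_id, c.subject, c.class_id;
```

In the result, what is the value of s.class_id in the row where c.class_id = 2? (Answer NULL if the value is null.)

INNER JOIN keeps only pairs where the ON condition holds.
Matching on c.class_id = s.class_id AND c.batch = s.batch. A NULL in a compared column never satisfies the condition.
- class_id=4, batch=KW: no matching s row, dropped.
- class_id=8, batch=KW: 2 matching s row(s), so 2 row(s) emitted.
- class_id=8, batch=JV: no matching s row, dropped.
- class_id=2, batch=UI: 1 matching s row(s), so 1 row(s) emitted.
- class_id=2, batch=KW: no matching s row, dropped.
- class_id=8, batch=JV: no matching s row, dropped.
- class_id=NULL, batch=KW: no matching s row, dropped.
- class_id=8, batch=JV: no matching s row, dropped.

2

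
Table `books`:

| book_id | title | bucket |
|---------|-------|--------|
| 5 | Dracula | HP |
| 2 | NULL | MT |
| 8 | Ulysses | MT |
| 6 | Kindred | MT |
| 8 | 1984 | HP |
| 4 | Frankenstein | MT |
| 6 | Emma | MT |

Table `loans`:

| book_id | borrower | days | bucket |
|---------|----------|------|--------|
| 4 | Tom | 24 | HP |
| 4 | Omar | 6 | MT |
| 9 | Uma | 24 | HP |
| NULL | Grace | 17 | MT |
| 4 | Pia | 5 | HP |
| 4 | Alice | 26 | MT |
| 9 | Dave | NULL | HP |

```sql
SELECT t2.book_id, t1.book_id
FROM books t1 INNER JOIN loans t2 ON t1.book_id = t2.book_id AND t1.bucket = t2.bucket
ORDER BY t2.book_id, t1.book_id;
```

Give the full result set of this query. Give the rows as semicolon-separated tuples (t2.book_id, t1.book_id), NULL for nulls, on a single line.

INNER JOIN keeps only pairs where the ON condition holds.
Matching on t1.book_id = t2.book_id AND t1.bucket = t2.bucket. A NULL in a compared column never satisfies the condition.
Matched pairs: 2.

(4, 4); (4, 4)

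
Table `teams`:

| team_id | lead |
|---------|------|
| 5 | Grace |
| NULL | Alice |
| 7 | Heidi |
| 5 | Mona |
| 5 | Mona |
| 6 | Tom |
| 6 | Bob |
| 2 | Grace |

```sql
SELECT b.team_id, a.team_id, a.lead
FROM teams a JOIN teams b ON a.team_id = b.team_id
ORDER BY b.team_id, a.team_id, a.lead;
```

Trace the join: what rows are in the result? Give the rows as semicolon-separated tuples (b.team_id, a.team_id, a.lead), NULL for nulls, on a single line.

(2, 2, Grace); (5, 5, Grace); (5, 5, Grace); (5, 5, Grace); (5, 5, Mona); (5, 5, Mona); (5, 5, Mona); (5, 5, Mona); (5, 5, Mona); (5, 5, Mona); (6, 6, Bob); (6, 6, Bob); (6, 6, Tom); (6, 6, Tom); (7, 7, Heidi)

INNER JOIN keeps only pairs where the ON condition holds.
Matching on a.team_id = b.team_id. A NULL in a compared column never satisfies the condition.
- a (team_id=5) pairs with 3 row(s) of b.
- a (team_id=NULL) has no partner → excluded.
- a (team_id=7) pairs with 1 row(s) of b.
- a (team_id=5) pairs with 3 row(s) of b.
- a (team_id=5) pairs with 3 row(s) of b.
- a (team_id=6) pairs with 2 row(s) of b.
- a (team_id=6) pairs with 2 row(s) of b.
- a (team_id=2) pairs with 1 row(s) of b.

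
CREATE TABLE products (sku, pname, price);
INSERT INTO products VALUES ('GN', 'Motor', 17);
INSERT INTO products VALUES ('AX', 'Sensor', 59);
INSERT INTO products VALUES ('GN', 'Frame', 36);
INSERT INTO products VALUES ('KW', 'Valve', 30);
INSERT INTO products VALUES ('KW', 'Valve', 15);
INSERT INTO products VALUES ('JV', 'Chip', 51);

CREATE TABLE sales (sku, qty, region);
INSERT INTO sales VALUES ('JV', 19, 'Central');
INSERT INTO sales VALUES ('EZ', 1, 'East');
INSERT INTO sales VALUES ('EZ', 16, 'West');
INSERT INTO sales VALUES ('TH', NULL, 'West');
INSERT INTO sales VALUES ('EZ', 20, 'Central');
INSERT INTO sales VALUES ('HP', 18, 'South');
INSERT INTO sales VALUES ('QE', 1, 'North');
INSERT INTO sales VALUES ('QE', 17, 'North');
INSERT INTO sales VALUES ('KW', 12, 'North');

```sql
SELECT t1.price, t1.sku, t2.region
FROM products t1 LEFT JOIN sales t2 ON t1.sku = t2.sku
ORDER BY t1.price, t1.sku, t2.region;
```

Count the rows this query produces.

6

LEFT JOIN keeps every row from `products`; unmatched rows get NULL for `sales`'s columns.
Matching on t1.sku = t2.sku.
Matched pairs: 3; unmatched t1 rows kept: 3.
Total: 3 matched + 3 padded = 6 rows.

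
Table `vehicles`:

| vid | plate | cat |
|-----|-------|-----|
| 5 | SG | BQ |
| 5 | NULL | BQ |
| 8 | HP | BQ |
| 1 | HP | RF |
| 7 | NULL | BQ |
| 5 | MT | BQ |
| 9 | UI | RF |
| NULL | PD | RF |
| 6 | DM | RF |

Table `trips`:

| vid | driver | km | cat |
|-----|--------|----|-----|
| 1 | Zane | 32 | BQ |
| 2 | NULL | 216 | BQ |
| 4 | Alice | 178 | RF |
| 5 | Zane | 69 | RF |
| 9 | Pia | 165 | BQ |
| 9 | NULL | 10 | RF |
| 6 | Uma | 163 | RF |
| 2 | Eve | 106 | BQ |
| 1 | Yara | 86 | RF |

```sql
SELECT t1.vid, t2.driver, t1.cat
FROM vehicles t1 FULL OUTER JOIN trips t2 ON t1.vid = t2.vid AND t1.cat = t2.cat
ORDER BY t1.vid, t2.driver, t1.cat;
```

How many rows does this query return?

15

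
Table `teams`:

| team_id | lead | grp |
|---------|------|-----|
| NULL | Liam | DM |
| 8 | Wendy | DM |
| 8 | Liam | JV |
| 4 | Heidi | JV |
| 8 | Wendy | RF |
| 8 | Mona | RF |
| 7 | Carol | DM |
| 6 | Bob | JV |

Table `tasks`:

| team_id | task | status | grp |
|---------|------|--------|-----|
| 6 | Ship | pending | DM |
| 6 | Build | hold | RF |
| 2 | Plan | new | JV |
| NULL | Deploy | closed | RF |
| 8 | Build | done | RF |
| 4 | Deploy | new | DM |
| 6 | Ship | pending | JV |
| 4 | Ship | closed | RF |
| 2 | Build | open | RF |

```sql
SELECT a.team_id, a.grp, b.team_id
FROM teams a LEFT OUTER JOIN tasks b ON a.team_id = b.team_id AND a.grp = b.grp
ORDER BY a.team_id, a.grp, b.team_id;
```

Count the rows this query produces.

8

LEFT JOIN keeps every row from `teams`; unmatched rows get NULL for `tasks`'s columns.
Matching on a.team_id = b.team_id AND a.grp = b.grp. A NULL in a compared column never satisfies the condition.
Matched pairs: 3; unmatched a rows kept: 5.
Total: 3 matched + 5 padded = 8 rows.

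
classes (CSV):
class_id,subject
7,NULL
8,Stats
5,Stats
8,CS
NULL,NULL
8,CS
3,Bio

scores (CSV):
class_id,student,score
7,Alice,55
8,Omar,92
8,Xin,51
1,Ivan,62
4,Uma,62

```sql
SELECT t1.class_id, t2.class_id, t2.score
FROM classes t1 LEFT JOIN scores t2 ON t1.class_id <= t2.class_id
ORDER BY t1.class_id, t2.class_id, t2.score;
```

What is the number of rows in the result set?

LEFT JOIN keeps every row from `classes`; unmatched rows get NULL for `scores`'s columns.
Matching on t1.class_id <= t2.class_id. A NULL in a compared column never satisfies the condition.
- t1[0] class_id=7 → 3 match(es) in t2 → 3 row(s).
- t1[1] class_id=8 → 2 match(es) in t2 → 2 row(s).
- t1[2] class_id=5 → 3 match(es) in t2 → 3 row(s).
- t1[3] class_id=8 → 2 match(es) in t2 → 2 row(s).
- t1[4] class_id=NULL → no match; kept with NULLs on the t2 side.
- t1[5] class_id=8 → 2 match(es) in t2 → 2 row(s).
- t1[6] class_id=3 → 4 match(es) in t2 → 4 row(s).
Total: 16 matched + 1 padded = 17 rows.

17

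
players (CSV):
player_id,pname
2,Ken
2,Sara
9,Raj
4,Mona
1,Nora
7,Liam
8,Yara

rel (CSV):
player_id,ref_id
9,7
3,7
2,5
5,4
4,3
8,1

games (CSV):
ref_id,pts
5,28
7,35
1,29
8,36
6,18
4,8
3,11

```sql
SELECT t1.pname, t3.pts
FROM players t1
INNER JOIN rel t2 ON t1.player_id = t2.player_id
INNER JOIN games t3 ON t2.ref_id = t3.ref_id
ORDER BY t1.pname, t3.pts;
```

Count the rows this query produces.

Joins associate left-to-right: players INNER JOIN rel on player_id gives 5 intermediate row(s).
Then INNER JOIN `games t3` on ref_id: keep only rows whose t2.ref_id appears in t3.
Result: 5 row(s).

5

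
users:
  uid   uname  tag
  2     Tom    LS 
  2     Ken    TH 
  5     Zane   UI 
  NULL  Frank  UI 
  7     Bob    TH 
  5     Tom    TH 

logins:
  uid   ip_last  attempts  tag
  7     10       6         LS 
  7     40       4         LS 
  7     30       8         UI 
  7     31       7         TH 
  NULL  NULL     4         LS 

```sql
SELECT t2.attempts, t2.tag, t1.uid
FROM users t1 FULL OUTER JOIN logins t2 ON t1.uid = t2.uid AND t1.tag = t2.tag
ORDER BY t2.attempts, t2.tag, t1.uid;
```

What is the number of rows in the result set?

FULL OUTER JOIN keeps every row from both sides; unmatched rows get NULL for the other side's columns.
Matching on t1.uid = t2.uid AND t1.tag = t2.tag. A NULL in a compared column never satisfies the condition.
Matched pairs: 1; unmatched t1 rows kept: 5; unmatched t2 rows kept: 4.
Total: 1 matched + 9 padded = 10 rows.

10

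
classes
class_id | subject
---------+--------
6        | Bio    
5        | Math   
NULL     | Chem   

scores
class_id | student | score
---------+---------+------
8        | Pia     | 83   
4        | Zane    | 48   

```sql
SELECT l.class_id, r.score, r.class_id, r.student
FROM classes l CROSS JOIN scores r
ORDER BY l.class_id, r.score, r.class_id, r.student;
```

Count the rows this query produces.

CROSS JOIN pairs every row of `classes` with every row of `scores`: 3 × 2 = 6 rows.

6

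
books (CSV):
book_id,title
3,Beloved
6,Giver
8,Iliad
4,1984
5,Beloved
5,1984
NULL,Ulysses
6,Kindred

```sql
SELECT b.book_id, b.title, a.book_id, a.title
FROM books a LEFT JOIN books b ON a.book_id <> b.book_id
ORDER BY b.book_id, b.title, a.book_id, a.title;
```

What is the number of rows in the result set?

39

LEFT JOIN keeps every row from `books a`; unmatched rows get NULL for `books b`'s columns.
Matching on a.book_id <> b.book_id. A NULL in a compared column never satisfies the condition.
Matched pairs: 38; unmatched a rows kept: 1.
Total: 38 matched + 1 padded = 39 rows.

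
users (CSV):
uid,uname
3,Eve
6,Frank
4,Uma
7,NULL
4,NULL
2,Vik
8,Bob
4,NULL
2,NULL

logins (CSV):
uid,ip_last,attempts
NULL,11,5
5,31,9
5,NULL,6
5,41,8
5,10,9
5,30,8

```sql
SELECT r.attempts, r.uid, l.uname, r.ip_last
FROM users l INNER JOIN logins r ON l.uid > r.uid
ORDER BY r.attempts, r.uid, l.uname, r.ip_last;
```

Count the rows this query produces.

15

INNER JOIN keeps only pairs where the ON condition holds.
Matching on l.uid > r.uid. A NULL in a compared column never satisfies the condition.
Matched pairs: 15.
Total: 15 rows.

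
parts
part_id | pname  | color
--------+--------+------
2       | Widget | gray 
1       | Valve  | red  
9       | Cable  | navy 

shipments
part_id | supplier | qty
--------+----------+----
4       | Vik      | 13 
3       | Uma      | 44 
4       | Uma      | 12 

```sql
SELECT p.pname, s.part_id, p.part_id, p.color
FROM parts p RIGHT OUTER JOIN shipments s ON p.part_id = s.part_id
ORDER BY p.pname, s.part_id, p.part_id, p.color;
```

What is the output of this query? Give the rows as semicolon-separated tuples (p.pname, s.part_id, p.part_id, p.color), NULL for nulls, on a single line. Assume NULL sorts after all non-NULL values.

RIGHT JOIN keeps every row from `shipments`; unmatched rows get NULL for `parts`'s columns.
Matching on p.part_id = s.part_id.
- p (part_id=2) has no partner in s.
- p (part_id=1) has no partner in s.
- p (part_id=9) has no partner in s.
- 3 s row(s) had no p match → kept, p columns NULL.
After projecting and ordering:
p.pname | s.part_id | p.part_id | p.color
NULL | 3 | NULL | NULL
NULL | 4 | NULL | NULL
NULL | 4 | NULL | NULL

(NULL, 3, NULL, NULL); (NULL, 4, NULL, NULL); (NULL, 4, NULL, NULL)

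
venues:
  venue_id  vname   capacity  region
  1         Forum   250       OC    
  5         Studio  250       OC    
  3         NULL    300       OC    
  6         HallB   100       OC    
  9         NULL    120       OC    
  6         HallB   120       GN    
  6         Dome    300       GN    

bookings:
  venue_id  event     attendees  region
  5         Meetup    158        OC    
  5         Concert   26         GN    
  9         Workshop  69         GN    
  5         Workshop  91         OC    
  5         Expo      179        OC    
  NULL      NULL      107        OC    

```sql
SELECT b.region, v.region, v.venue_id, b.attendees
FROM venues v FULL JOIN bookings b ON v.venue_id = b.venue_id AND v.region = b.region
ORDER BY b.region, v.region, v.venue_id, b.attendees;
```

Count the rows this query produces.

12

FULL OUTER JOIN keeps every row from both sides; unmatched rows get NULL for the other side's columns.
Matching on v.venue_id = b.venue_id AND v.region = b.region. A NULL in a compared column never satisfies the condition.
- venue_id=1, region=OC: no b row matches, row kept with b columns NULL.
- venue_id=5, region=OC: 3 matching b row(s), so 3 row(s) emitted.
- venue_id=3, region=OC: no b row matches, row kept with b columns NULL.
- venue_id=6, region=OC: no b row matches, row kept with b columns NULL.
- venue_id=9, region=OC: no b row matches, row kept with b columns NULL.
- venue_id=6, region=GN: no b row matches, row kept with b columns NULL.
- venue_id=6, region=GN: no b row matches, row kept with b columns NULL.
- 3 row(s) from b found no v partner → padded with NULL.
Total: 3 matched + 9 padded = 12 rows.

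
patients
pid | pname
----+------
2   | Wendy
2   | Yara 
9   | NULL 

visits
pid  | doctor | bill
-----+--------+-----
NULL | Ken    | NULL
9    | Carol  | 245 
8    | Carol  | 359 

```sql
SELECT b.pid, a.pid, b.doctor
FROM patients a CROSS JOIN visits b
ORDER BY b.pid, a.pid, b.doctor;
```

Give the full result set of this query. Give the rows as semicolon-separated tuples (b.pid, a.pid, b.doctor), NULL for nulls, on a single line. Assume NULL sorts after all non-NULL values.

(8, 2, Carol); (8, 2, Carol); (8, 9, Carol); (9, 2, Carol); (9, 2, Carol); (9, 9, Carol); (NULL, 2, Ken); (NULL, 2, Ken); (NULL, 9, Ken)

CROSS JOIN pairs every row of `patients` with every row of `visits`: 3 × 3 = 9 rows.
After projecting and ordering:
b.pid | a.pid | b.doctor
8 | 2 | Carol
8 | 2 | Carol
8 | 9 | Carol
9 | 2 | Carol
9 | 2 | Carol
9 | 9 | Carol
NULL | 2 | Ken
NULL | 2 | Ken
NULL | 9 | Ken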